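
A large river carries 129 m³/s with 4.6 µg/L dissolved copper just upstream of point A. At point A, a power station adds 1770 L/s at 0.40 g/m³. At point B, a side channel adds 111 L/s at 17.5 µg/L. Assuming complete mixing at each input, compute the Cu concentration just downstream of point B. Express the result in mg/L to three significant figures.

4.6 µg/L = 0.0046 mg/L.
1770 L/s = 1.77 m³/s.
After input A: C = (129·0.0046 + 1.77·0.4) / 130.8 = 0.009952 mg/L.
111 L/s = 0.111 m³/s.
17.5 µg/L = 0.0175 mg/L.
After input B: C = (130.8·0.009952 + 0.111·0.0175) / 130.9 = 0.009958 mg/L.

0.00996 mg/L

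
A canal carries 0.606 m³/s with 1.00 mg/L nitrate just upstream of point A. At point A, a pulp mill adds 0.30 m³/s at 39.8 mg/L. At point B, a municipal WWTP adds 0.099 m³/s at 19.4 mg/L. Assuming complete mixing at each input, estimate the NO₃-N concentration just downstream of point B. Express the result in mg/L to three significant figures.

After input A: C = (0.606·1 + 0.3·39.8) / 0.906 = 13.85 mg/L.
After input B: C = (0.906·13.85 + 0.099·19.4) / 1.005 = 14.39 mg/L.

14.4 mg/L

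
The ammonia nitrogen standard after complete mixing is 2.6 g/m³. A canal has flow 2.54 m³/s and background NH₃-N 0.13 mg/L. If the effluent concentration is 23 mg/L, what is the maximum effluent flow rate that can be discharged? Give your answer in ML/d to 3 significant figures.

Mass balance at complete mixing: C_std·(Q_w + Q_r) = Q_w·C_e + Q_r·C_b.
Rearranging, Q_w = Q_r·(C_std − C_b)/(C_e − C_std) = 2.54·(2.6 − 0.13) / (23 − 2.6) = 0.3075 m³/s.
= 26.57 ML/d.

26.6 ML/d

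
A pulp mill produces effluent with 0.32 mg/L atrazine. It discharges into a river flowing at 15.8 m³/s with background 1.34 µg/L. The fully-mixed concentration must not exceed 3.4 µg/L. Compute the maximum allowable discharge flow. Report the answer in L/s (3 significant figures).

1.34 µg/L = 0.00134 mg/L.
3.4 µg/L = 0.0034 mg/L.
Mass balance at complete mixing: C_std·(Q_w + Q_r) = Q_w·C_e + Q_r·C_b.
Rearranging, Q_w = Q_r·(C_std − C_b)/(C_e − C_std) = 15.8·(0.0034 − 0.00134) / (0.32 − 0.0034) = 0.1028 m³/s.
= 102.8 L/s.

103 L/s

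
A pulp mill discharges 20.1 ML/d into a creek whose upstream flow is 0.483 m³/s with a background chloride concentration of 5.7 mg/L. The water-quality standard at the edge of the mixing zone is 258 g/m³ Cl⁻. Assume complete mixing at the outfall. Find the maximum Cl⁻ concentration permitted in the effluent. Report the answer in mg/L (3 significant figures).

782 mg/L

20.1 ML/d = 0.2326 m³/s.
Mass balance: 258·0.7156 = 0.2326·Cₑ + 0.483·5.7.
Cₑ = (184.6 − 2.753) / 0.2326 = 781.8 mg/L.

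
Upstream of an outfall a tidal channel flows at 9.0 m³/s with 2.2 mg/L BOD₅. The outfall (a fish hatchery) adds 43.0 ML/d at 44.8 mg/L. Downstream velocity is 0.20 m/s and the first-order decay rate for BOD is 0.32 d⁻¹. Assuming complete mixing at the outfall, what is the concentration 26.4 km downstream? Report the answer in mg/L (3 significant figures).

2.72 mg/L

43.0 ML/d = 0.4977 m³/s.
After complete mixing, C₀ = (0.4977·44.8 + 9·2.2) / 9.498 = 4.432 mg/L.
Travel time t = 2.64e+04 m / 0.20 m/s = 1.32e+05 s = 1.528 d.
C = 4.432·exp(−0.32·1.528) = 4.432·0.6133 = 2.718 mg/L.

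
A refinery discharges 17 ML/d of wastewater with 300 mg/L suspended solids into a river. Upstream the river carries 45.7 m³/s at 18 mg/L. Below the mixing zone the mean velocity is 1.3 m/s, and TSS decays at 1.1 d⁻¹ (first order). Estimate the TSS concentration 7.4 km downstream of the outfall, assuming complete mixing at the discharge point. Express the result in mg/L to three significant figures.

17 ML/d = 0.1968 m³/s.
After complete mixing, C₀ = (0.1968·300 + 45.7·18) / 45.9 = 19.21 mg/L.
Travel time t = 7400 m / 1.3 m/s = 5692 s = 0.06588 d.
C = 19.21·exp(−1.1·0.06588) = 19.21·0.9301 = 17.87 mg/L.

17.9 mg/L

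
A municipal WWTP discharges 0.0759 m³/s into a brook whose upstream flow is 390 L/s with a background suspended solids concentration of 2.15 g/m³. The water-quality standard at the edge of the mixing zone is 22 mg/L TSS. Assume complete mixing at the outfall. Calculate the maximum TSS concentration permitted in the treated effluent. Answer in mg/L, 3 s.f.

390 L/s = 0.39 m³/s.
Mass balance: 22·0.4659 = 0.0759·Cₑ + 0.39·2.15.
Cₑ = (10.25 − 0.8385) / 0.0759 = 124 mg/L.

124 mg/L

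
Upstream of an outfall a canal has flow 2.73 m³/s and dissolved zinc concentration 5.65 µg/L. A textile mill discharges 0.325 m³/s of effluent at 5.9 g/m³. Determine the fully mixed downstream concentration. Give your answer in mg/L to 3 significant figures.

0.633 mg/L

5.65 µg/L = 0.00565 mg/L.
Conservation of mass across the mixing zone: C = (0.325·5.9 + 2.73·0.00565) / (0.325 + 2.73) = 1.933/3.055 = 0.6327 mg/L.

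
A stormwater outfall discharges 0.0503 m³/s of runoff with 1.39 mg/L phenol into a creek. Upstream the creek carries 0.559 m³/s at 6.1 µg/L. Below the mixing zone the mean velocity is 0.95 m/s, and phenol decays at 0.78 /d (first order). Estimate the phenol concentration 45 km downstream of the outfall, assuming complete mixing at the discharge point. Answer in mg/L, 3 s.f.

6.1 µg/L = 0.0061 mg/L.
After complete mixing, C₀ = (0.0503·1.39 + 0.559·0.0061) / 0.6093 = 0.1203 mg/L.
Travel time t = 4.5e+04 m / 0.95 m/s = 4.737e+04 s = 0.5482 d.
C = 0.1203·exp(−0.78·0.5482) = 0.1203·0.6521 = 0.07847 mg/L.

0.0785 mg/L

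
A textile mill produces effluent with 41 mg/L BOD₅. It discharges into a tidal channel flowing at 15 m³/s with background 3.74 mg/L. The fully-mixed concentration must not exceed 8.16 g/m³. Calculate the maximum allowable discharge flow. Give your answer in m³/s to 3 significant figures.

2.02 m³/s

Mass balance at complete mixing: C_std·(Q_w + Q_r) = Q_w·C_e + Q_r·C_b.
Rearranging, Q_w = Q_r·(C_std − C_b)/(C_e − C_std) = 15·(8.16 − 3.74) / (41 − 8.16) = 2.019 m³/s.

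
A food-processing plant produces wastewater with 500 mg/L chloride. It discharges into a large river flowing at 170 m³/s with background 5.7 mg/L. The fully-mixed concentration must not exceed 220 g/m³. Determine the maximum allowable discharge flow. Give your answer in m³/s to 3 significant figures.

Mass balance at complete mixing: C_std·(Q_w + Q_r) = Q_w·C_e + Q_r·C_b.
Rearranging, Q_w = Q_r·(C_std − C_b)/(C_e − C_std) = 170·(220 − 5.7) / (500 − 220) = 130.1 m³/s.

130 m³/s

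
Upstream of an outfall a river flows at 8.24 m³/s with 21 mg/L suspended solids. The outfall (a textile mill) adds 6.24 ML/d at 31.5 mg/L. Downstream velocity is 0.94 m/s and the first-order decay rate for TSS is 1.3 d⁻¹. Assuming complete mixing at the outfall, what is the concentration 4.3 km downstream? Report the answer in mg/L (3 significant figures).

6.24 ML/d = 0.07222 m³/s.
After complete mixing, C₀ = (0.07222·31.5 + 8.24·21) / 8.312 = 21.09 mg/L.
Travel time t = 4300 m / 0.94 m/s = 4574 s = 0.05295 d.
C = 21.09·exp(−1.3·0.05295) = 21.09·0.9335 = 19.69 mg/L.

19.7 mg/L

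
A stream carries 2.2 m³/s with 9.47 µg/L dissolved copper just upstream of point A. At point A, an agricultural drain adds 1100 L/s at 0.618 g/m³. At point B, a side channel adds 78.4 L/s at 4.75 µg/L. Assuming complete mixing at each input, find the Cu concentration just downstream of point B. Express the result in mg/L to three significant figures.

9.47 µg/L = 0.00947 mg/L.
1100 L/s = 1.1 m³/s.
After input A: C = (2.2·0.00947 + 1.1·0.618) / 3.3 = 0.2123 mg/L.
78.4 L/s = 0.0784 m³/s.
4.75 µg/L = 0.00475 mg/L.
After input B: C = (3.3·0.2123 + 0.0784·0.00475) / 3.378 = 0.2075 mg/L.

0.207 mg/L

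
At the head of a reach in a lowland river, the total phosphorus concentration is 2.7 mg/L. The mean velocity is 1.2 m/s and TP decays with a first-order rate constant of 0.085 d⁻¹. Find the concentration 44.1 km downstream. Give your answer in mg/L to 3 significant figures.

2.60 mg/L

Travel time t = 44.1 km / 1.2 m/s = 4.41e+04/1.2 = 3.675e+04 s = 0.4253 d.
First-order decay: C = 2.7·exp(−0.085·0.4253) = 2.7·0.9645 = 2.604 mg/L.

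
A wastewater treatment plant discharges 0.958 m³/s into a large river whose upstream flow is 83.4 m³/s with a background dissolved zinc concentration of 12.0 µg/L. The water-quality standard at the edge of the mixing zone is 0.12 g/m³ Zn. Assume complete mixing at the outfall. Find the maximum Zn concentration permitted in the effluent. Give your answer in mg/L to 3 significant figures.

9.52 mg/L

12.0 µg/L = 0.012 mg/L.
Mass balance: 0.12·84.36 = 0.958·Cₑ + 83.4·0.012.
Cₑ = (10.12 − 1.001) / 0.958 = 9.522 mg/L.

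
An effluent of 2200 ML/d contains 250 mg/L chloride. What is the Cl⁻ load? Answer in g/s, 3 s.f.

6370 g/s

2200 ML/d = 25.46 m³/s.
Mass flux = Q·C = 25.46 m³/s × 250 g/m³ = 6366 g/s.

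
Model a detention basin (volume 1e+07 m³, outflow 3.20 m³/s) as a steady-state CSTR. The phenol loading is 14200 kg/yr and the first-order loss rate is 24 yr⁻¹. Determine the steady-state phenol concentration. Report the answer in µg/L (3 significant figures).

41.6 µg/L

Outflow Q = 3.20 m³/s × 3.156e+07 s/yr = 1.01e+08 m³/yr.
Steady-state CSTR mass balance: W = Q·C + k·V·C, so C = W/(Q + kV).
Q + kV = 1.01e+08 + 24·1e+07 = 3.41e+08 m³/yr.
C = 14200/3.41e+08 = 4.164e-05 kg/m³ = 0.04164 mg/L = 41.64 µg/L.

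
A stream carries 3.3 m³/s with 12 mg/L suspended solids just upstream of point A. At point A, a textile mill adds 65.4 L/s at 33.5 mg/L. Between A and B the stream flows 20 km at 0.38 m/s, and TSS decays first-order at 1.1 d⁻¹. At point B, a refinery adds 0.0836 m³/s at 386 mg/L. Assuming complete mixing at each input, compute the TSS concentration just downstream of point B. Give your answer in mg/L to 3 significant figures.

15.6 mg/L

65.4 L/s = 0.0654 m³/s.
After input A: C = (3.3·12 + 0.0654·33.5) / 3.365 = 12.42 mg/L.
Over the 20 km reach to input B (t = 5.263e+04 s = 0.6092 d), decay gives C = 12.42·exp(−1.1·0.6092) = 6.354 mg/L.
After input B: C = (3.365·6.354 + 0.0836·386) / 3.449 = 15.56 mg/L.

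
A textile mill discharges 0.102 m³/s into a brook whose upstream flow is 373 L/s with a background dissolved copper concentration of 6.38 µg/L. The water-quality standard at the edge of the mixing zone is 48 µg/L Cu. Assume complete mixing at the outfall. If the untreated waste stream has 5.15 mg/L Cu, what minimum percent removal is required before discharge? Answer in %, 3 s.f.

373 L/s = 0.373 m³/s.
6.38 µg/L = 0.00638 mg/L.
48 µg/L = 0.048 mg/L.
Mass balance: 0.048·0.475 = 0.102·Cₑ + 0.373·0.00638.
Cₑ = (0.0228 − 0.00238) / 0.102 = 0.2002 mg/L.
Required removal = 1 − 0.2002/5.15 = 96.11 %.

96.1 %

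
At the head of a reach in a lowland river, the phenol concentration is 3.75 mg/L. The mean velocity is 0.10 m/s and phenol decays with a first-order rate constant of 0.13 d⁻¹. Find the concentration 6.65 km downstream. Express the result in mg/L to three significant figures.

3.39 mg/L

Travel time t = 6.65 km / 0.10 m/s = 6650/0.10 = 6.65e+04 s = 0.7697 d.
First-order decay: C = 3.75·exp(−0.13·0.7697) = 3.75·0.9048 = 3.393 mg/L.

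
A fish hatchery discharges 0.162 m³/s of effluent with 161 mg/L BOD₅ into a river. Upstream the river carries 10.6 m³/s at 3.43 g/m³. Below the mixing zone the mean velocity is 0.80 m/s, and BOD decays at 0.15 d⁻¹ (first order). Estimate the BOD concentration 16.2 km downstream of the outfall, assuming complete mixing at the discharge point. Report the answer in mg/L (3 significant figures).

5.60 mg/L

After complete mixing, C₀ = (0.162·161 + 10.6·3.43) / 10.76 = 5.802 mg/L.
Travel time t = 1.62e+04 m / 0.80 m/s = 2.025e+04 s = 0.2344 d.
C = 5.802·exp(−0.15·0.2344) = 5.802·0.9655 = 5.601 mg/L.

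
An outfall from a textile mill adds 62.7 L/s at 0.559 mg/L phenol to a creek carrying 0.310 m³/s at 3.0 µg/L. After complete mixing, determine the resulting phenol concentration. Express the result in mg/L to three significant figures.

62.7 L/s = 0.0627 m³/s.
3.0 µg/L = 0.003 mg/L.
Conservation of mass across the mixing zone: C = (0.0627·0.559 + 0.31·0.003) / (0.0627 + 0.31) = 0.03598/0.3727 = 0.09654 mg/L.

0.0965 mg/L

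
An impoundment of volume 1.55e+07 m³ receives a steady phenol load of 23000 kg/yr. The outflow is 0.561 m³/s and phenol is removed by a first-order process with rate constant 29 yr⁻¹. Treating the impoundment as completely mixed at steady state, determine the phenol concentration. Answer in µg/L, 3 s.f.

49.2 µg/L

Outflow Q = 0.561 m³/s × 3.156e+07 s/yr = 1.77e+07 m³/yr.
Steady-state CSTR mass balance: W = Q·C + k·V·C, so C = W/(Q + kV).
Q + kV = 1.77e+07 + 29·1.55e+07 = 4.672e+08 m³/yr.
C = 23000/4.672e+08 = 4.923e-05 kg/m³ = 0.04923 mg/L = 49.23 µg/L.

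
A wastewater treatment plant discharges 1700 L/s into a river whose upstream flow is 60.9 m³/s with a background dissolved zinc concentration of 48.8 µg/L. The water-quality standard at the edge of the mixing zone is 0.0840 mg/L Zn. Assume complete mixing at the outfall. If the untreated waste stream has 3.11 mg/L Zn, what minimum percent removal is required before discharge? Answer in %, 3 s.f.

1700 L/s = 1.7 m³/s.
48.8 µg/L = 0.0488 mg/L.
Mass balance: 0.084·62.6 = 1.7·Cₑ + 60.9·0.0488.
Cₑ = (5.258 − 2.972) / 1.7 = 1.345 mg/L.
Required removal = 1 − 1.345/3.11 = 56.75 %.

56.8 %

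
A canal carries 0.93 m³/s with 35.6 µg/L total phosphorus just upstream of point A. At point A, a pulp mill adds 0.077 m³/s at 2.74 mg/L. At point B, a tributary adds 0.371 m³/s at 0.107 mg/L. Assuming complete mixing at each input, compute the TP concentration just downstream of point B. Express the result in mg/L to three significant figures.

0.206 mg/L

35.6 µg/L = 0.0356 mg/L.
After input A: C = (0.93·0.0356 + 0.077·2.74) / 1.007 = 0.2424 mg/L.
After input B: C = (1.007·0.2424 + 0.371·0.107) / 1.378 = 0.2059 mg/L.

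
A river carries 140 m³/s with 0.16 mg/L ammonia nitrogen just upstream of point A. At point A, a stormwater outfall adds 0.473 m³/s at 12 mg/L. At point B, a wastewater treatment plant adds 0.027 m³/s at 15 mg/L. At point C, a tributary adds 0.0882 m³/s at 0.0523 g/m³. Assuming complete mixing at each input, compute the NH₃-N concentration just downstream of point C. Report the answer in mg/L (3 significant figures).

0.203 mg/L

After input A: C = (140·0.16 + 0.473·12) / 140.5 = 0.1999 mg/L.
After input B: C = (140.5·0.1999 + 0.027·15) / 140.5 = 0.2027 mg/L.
After input C: C = (140.5·0.2027 + 0.0882·0.0523) / 140.6 = 0.2026 mg/L.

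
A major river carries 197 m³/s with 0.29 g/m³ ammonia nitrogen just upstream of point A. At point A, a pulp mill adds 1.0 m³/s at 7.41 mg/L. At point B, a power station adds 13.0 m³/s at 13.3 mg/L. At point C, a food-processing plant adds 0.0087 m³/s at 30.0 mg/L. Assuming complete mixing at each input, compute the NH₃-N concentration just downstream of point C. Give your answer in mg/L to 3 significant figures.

1.13 mg/L

After input A: C = (197·0.29 + 1·7.41) / 198 = 0.326 mg/L.
After input B: C = (198·0.326 + 13·13.3) / 211 = 1.125 mg/L.
After input C: C = (211·1.125 + 0.0087·30) / 211 = 1.126 mg/L.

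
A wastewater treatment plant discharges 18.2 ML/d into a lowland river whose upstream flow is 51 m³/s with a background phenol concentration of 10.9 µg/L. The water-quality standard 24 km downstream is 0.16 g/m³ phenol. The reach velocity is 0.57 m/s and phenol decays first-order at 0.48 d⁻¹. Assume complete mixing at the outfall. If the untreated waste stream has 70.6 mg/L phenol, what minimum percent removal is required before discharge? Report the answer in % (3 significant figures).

18.2 ML/d = 0.2106 m³/s.
10.9 µg/L = 0.0109 mg/L.
Travel time to the compliance point: t = 2.4e+04/0.57 = 4.211e+04 s = 0.4873 d; decay factor exp(−0.48·0.4873) = 0.7914.
So the concentration just after mixing may be at most 0.16/0.7914 = 0.2022 mg/L.
Mass balance: 0.2022·51.21 = 0.2106·Cₑ + 51·0.0109.
Cₑ = (10.35 − 0.5559) / 0.2106 = 46.51 mg/L.
Required removal = 1 − 46.51/70.6 = 34.12 %.

34.1 %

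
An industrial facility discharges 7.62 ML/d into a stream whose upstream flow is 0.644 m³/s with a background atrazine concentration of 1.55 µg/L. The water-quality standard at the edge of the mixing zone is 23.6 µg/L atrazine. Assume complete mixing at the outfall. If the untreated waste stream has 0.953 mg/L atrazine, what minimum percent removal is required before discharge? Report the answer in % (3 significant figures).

7.62 ML/d = 0.08819 m³/s.
1.55 µg/L = 0.00155 mg/L.
23.6 µg/L = 0.0236 mg/L.
Mass balance: 0.0236·0.7322 = 0.08819·Cₑ + 0.644·0.00155.
Cₑ = (0.01728 − 0.0009982) / 0.08819 = 0.1846 mg/L.
Required removal = 1 − 0.1846/0.953 = 80.63 %.

80.6 %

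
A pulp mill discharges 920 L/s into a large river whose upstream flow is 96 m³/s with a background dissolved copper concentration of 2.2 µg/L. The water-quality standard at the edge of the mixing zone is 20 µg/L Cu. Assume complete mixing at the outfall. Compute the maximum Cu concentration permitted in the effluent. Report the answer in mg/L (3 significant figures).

1.88 mg/L

920 L/s = 0.92 m³/s.
2.2 µg/L = 0.0022 mg/L.
20 µg/L = 0.02 mg/L.
Mass balance: 0.02·96.92 = 0.92·Cₑ + 96·0.0022.
Cₑ = (1.938 − 0.2112) / 0.92 = 1.877 mg/L.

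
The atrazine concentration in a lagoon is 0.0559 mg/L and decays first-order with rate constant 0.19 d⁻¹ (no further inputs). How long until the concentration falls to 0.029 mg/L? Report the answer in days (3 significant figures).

t = ln(C₀/C)/k = ln(0.0559/0.029)/0.19 = 0.6563/0.19 = 3.454 d.

3.45 d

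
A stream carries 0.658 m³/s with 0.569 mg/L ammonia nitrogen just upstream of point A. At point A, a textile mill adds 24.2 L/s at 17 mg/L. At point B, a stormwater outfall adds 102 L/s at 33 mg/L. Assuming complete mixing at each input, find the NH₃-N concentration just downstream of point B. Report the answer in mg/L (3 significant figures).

24.2 L/s = 0.0242 m³/s.
After input A: C = (0.658·0.569 + 0.0242·17) / 0.6822 = 1.152 mg/L.
102 L/s = 0.102 m³/s.
After input B: C = (0.6822·1.152 + 0.102·33) / 0.7842 = 5.294 mg/L.

5.29 mg/L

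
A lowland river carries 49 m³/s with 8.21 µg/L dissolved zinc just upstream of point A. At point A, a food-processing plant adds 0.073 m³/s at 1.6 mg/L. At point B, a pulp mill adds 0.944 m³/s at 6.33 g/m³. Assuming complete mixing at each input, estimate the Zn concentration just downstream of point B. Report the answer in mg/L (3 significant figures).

0.130 mg/L

8.21 µg/L = 0.00821 mg/L.
After input A: C = (49·0.00821 + 0.073·1.6) / 49.07 = 0.01058 mg/L.
After input B: C = (49.07·0.01058 + 0.944·6.33) / 50.02 = 0.1298 mg/L.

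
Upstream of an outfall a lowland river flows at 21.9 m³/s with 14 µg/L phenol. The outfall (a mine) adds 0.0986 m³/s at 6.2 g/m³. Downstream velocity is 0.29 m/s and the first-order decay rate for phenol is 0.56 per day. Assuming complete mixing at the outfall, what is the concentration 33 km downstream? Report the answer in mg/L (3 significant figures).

14 µg/L = 0.014 mg/L.
After complete mixing, C₀ = (0.0986·6.2 + 21.9·0.014) / 22 = 0.04173 mg/L.
Travel time t = 3.3e+04 m / 0.29 m/s = 1.138e+05 s = 1.317 d.
C = 0.04173·exp(−0.56·1.317) = 0.04173·0.4783 = 0.01996 mg/L.

0.0200 mg/L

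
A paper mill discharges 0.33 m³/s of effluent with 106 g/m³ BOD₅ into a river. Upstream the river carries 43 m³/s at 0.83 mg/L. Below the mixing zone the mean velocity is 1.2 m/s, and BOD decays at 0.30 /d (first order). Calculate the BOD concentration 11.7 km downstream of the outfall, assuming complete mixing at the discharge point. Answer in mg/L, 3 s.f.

1.58 mg/L

After complete mixing, C₀ = (0.33·106 + 43·0.83) / 43.33 = 1.631 mg/L.
Travel time t = 1.17e+04 m / 1.2 m/s = 9750 s = 0.1128 d.
C = 1.631·exp(−0.30·0.1128) = 1.631·0.9667 = 1.577 mg/L.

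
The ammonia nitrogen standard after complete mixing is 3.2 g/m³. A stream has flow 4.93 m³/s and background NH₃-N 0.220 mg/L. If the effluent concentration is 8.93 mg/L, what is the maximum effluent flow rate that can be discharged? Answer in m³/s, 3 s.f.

Mass balance at complete mixing: C_std·(Q_w + Q_r) = Q_w·C_e + Q_r·C_b.
Rearranging, Q_w = Q_r·(C_std − C_b)/(C_e − C_std) = 4.93·(3.2 − 0.22) / (8.93 − 3.2) = 2.564 m³/s.

2.56 m³/s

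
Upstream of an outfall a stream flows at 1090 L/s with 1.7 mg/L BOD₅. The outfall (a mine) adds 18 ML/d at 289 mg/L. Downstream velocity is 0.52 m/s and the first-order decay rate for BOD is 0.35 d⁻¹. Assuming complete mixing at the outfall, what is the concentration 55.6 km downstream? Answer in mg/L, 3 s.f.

31.0 mg/L

18 ML/d = 0.2083 m³/s.
1090 L/s = 1.09 m³/s.
After complete mixing, C₀ = (0.2083·289 + 1.09·1.7) / 1.298 = 47.8 mg/L.
Travel time t = 5.56e+04 m / 0.52 m/s = 1.069e+05 s = 1.238 d.
C = 47.8·exp(−0.35·1.238) = 47.8·0.6485 = 31 mg/L.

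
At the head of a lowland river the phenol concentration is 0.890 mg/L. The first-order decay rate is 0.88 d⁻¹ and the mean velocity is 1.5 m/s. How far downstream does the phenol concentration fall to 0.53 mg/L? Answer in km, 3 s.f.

76.3 km

From C = C₀·e^(−kt), t = ln(C₀/C)/k = ln(0.890/0.53)/0.88 = 0.5183/0.88 = 0.589 d.
Distance = v·t = 1.5 m/s × 5.089e+04 s = 7.634e+04 m = 76.34 km.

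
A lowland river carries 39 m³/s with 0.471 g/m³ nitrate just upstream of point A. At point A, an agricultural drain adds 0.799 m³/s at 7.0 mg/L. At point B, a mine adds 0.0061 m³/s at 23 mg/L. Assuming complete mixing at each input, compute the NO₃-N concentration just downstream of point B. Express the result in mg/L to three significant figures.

0.606 mg/L

After input A: C = (39·0.471 + 0.799·7) / 39.8 = 0.6021 mg/L.
After input B: C = (39.8·0.6021 + 0.0061·23) / 39.81 = 0.6055 mg/L.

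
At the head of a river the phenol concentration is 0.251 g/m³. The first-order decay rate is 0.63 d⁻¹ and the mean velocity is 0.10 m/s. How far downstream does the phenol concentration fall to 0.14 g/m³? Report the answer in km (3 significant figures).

8.01 km

From C = C₀·e^(−kt), t = ln(C₀/C)/k = ln(0.251/0.14)/0.63 = 0.5838/0.63 = 0.9267 d.
Distance = v·t = 0.10 m/s × 8.007e+04 s = 8007 m = 8.007 km.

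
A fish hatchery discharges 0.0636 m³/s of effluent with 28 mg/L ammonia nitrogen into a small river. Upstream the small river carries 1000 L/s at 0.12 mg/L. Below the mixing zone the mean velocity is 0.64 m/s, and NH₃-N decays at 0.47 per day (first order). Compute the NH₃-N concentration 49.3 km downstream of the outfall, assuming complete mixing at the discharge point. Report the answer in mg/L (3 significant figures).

1.18 mg/L

1000 L/s = 1 m³/s.
After complete mixing, C₀ = (0.0636·28 + 1·0.12) / 1.064 = 1.787 mg/L.
Travel time t = 4.93e+04 m / 0.64 m/s = 7.703e+04 s = 0.8916 d.
C = 1.787·exp(−0.47·0.8916) = 1.787·0.6577 = 1.175 mg/L.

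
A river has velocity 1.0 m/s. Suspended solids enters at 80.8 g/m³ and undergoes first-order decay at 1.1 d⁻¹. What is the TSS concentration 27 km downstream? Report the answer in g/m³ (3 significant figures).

57.3 g/m³

Travel time t = 27 km / 1.0 m/s = 2.7e+04/1.0 = 2.7e+04 s = 0.3125 d.
First-order decay: C = 80.8·exp(−1.1·0.3125) = 80.8·0.7091 = 57.3 g/m³.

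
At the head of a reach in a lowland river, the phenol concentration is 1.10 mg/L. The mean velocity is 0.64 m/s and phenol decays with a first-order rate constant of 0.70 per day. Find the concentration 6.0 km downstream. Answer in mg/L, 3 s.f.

1.02 mg/L

Travel time t = 6.0 km / 0.64 m/s = 6000/0.64 = 9375 s = 0.1085 d.
First-order decay: C = 1.10·exp(−0.70·0.1085) = 1.10·0.9269 = 1.02 mg/L.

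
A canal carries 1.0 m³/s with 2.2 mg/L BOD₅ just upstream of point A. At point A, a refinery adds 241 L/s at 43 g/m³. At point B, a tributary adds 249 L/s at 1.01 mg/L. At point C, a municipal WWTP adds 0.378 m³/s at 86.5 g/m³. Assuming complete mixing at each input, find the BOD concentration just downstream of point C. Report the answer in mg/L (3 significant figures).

241 L/s = 0.241 m³/s.
After input A: C = (1·2.2 + 0.241·43) / 1.241 = 10.12 mg/L.
249 L/s = 0.249 m³/s.
After input B: C = (1.241·10.12 + 0.249·1.01) / 1.49 = 8.6 mg/L.
After input C: C = (1.49·8.6 + 0.378·86.5) / 1.868 = 24.36 mg/L.

24.4 mg/L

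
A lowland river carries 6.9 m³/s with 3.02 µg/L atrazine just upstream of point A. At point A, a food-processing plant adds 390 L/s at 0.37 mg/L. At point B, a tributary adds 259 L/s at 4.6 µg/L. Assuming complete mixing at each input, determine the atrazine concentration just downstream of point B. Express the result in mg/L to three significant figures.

0.0220 mg/L

3.02 µg/L = 0.00302 mg/L.
390 L/s = 0.39 m³/s.
After input A: C = (6.9·0.00302 + 0.39·0.37) / 7.29 = 0.02265 mg/L.
259 L/s = 0.259 m³/s.
4.6 µg/L = 0.0046 mg/L.
After input B: C = (7.29·0.02265 + 0.259·0.0046) / 7.549 = 0.02203 mg/L.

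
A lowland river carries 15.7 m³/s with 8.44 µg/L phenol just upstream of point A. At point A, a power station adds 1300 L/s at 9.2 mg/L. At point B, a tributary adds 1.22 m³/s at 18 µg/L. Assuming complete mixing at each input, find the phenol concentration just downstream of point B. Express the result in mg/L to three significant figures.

0.665 mg/L

8.44 µg/L = 0.00844 mg/L.
1300 L/s = 1.3 m³/s.
After input A: C = (15.7·0.00844 + 1.3·9.2) / 17 = 0.7113 mg/L.
18 µg/L = 0.018 mg/L.
After input B: C = (17·0.7113 + 1.22·0.018) / 18.22 = 0.6649 mg/L.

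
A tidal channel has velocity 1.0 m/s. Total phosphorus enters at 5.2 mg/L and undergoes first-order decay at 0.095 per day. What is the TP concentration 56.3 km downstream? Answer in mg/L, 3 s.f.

Travel time t = 56.3 km / 1.0 m/s = 5.63e+04/1.0 = 5.63e+04 s = 0.6516 d.
First-order decay: C = 5.2·exp(−0.095·0.6516) = 5.2·0.94 = 4.888 mg/L.

4.89 mg/L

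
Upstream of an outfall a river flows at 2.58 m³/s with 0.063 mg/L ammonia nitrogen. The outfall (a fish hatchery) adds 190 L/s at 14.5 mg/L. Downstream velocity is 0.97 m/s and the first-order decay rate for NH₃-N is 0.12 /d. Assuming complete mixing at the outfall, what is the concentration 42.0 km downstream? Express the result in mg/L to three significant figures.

190 L/s = 0.19 m³/s.
After complete mixing, C₀ = (0.19·14.5 + 2.58·0.063) / 2.77 = 1.053 mg/L.
Travel time t = 4.2e+04 m / 0.97 m/s = 4.33e+04 s = 0.5011 d.
C = 1.053·exp(−0.12·0.5011) = 1.053·0.9416 = 0.9918 mg/L.

0.992 mg/L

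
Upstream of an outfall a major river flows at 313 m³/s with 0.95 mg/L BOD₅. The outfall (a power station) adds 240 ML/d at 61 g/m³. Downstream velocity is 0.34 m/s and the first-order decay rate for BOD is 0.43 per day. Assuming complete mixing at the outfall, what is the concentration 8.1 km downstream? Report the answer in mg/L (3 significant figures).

1.31 mg/L

240 ML/d = 2.778 m³/s.
After complete mixing, C₀ = (2.778·61 + 313·0.95) / 315.8 = 1.478 mg/L.
Travel time t = 8100 m / 0.34 m/s = 2.382e+04 s = 0.2757 d.
C = 1.478·exp(−0.43·0.2757) = 1.478·0.8882 = 1.313 mg/L.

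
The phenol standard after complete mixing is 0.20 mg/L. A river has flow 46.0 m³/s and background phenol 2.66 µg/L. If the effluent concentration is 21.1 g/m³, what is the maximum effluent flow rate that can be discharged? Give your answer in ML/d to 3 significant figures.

37.5 ML/d

2.66 µg/L = 0.00266 mg/L.
Mass balance at complete mixing: C_std·(Q_w + Q_r) = Q_w·C_e + Q_r·C_b.
Rearranging, Q_w = Q_r·(C_std − C_b)/(C_e − C_std) = 46.0·(0.2 − 0.00266) / (21.1 − 0.2) = 0.4343 m³/s.
= 37.53 ML/d.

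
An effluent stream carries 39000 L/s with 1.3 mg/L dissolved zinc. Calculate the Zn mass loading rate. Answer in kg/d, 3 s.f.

4380 kg/d

39000 L/s = 39 m³/s.
Mass flux = Q·C = 39 m³/s × 1.3 g/m³ = 50.7 g/s.
= 50.7 g/s × 86.4 = 4380 kg/d.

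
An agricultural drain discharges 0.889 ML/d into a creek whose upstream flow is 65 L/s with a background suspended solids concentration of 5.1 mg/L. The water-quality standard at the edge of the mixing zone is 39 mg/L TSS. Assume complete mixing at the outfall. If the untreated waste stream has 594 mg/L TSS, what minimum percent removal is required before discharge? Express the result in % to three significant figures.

0.889 ML/d = 0.01029 m³/s.
65 L/s = 0.065 m³/s.
Mass balance: 39·0.07529 = 0.01029·Cₑ + 0.065·5.1.
Cₑ = (2.936 − 0.3315) / 0.01029 = 253.2 mg/L.
Required removal = 1 − 253.2/594 = 57.38 %.

57.4 %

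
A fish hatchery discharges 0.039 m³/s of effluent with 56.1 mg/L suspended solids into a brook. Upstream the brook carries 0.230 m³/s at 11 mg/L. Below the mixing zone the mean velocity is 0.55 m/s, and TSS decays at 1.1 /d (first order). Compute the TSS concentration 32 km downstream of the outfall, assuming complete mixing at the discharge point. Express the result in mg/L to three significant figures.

After complete mixing, C₀ = (0.039·56.1 + 0.23·11) / 0.269 = 17.54 mg/L.
Travel time t = 3.2e+04 m / 0.55 m/s = 5.818e+04 s = 0.6734 d.
C = 17.54·exp(−1.1·0.6734) = 17.54·0.4768 = 8.362 mg/L.

8.36 mg/L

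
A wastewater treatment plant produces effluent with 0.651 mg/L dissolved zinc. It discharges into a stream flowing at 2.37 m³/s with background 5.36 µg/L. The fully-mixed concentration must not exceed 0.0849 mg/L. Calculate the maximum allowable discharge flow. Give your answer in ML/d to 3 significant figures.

28.8 ML/d

5.36 µg/L = 0.00536 mg/L.
Mass balance at complete mixing: C_std·(Q_w + Q_r) = Q_w·C_e + Q_r·C_b.
Rearranging, Q_w = Q_r·(C_std − C_b)/(C_e − C_std) = 2.37·(0.0849 − 0.00536) / (0.651 − 0.0849) = 0.333 m³/s.
= 28.77 ML/d.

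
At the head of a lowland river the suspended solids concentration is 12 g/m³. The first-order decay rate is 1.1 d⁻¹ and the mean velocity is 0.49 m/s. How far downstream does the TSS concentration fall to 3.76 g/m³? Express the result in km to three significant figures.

44.7 km

From C = C₀·e^(−kt), t = ln(C₀/C)/k = ln(12/3.76)/1.1 = 1.16/1.1 = 1.055 d.
Distance = v·t = 0.49 m/s × 9.115e+04 s = 4.466e+04 m = 44.66 km.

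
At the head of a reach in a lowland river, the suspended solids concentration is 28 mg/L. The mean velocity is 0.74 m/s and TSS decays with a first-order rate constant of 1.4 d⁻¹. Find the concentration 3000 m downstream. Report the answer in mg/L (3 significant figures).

Travel time t = 3000 m / 0.74 m/s = 3000/0.74 = 4054 s = 0.04692 d.
First-order decay: C = 28·exp(−1.4·0.04692) = 28·0.9364 = 26.22 mg/L.

26.2 mg/L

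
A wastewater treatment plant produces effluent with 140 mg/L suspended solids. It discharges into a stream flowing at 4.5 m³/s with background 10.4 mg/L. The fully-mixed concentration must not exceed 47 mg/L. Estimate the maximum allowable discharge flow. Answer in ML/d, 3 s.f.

Mass balance at complete mixing: C_std·(Q_w + Q_r) = Q_w·C_e + Q_r·C_b.
Rearranging, Q_w = Q_r·(C_std − C_b)/(C_e − C_std) = 4.5·(47 − 10.4) / (140 − 47) = 1.771 m³/s.
= 153 ML/d.

153 ML/d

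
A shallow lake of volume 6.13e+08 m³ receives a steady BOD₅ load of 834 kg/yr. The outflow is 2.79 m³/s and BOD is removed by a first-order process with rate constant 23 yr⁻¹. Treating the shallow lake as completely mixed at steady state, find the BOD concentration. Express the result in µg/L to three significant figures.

0.0588 µg/L

Outflow Q = 2.79 m³/s × 3.156e+07 s/yr = 8.805e+07 m³/yr.
Steady-state CSTR mass balance: W = Q·C + k·V·C, so C = W/(Q + kV).
Q + kV = 8.805e+07 + 23·6.13e+08 = 1.419e+10 m³/yr.
C = 834/1.419e+10 = 5.879e-08 kg/m³ = 5.879e-05 mg/L = 0.05879 µg/L.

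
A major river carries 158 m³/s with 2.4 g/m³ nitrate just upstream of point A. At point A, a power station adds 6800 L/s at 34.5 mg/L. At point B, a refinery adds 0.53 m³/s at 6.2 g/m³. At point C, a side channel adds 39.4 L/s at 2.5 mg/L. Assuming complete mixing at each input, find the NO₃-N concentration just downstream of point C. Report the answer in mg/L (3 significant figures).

3.73 mg/L

6800 L/s = 6.8 m³/s.
After input A: C = (158·2.4 + 6.8·34.5) / 164.8 = 3.725 mg/L.
After input B: C = (164.8·3.725 + 0.53·6.2) / 165.3 = 3.732 mg/L.
39.4 L/s = 0.0394 m³/s.
After input C: C = (165.3·3.732 + 0.0394·2.5) / 165.4 = 3.732 mg/L.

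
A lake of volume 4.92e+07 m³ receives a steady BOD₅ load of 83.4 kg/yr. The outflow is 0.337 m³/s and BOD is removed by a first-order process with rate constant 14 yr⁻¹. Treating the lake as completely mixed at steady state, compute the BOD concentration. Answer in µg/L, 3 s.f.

0.119 µg/L

Outflow Q = 0.337 m³/s × 3.156e+07 s/yr = 1.063e+07 m³/yr.
Steady-state CSTR mass balance: W = Q·C + k·V·C, so C = W/(Q + kV).
Q + kV = 1.063e+07 + 14·4.92e+07 = 6.994e+08 m³/yr.
C = 83.4/6.994e+08 = 1.192e-07 kg/m³ = 0.0001192 mg/L = 0.1192 µg/L.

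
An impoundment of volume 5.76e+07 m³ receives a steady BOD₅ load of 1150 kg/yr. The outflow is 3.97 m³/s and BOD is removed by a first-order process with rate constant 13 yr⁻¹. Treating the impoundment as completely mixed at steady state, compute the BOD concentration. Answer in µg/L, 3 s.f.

1.32 µg/L

Outflow Q = 3.97 m³/s × 3.156e+07 s/yr = 1.253e+08 m³/yr.
Steady-state CSTR mass balance: W = Q·C + k·V·C, so C = W/(Q + kV).
Q + kV = 1.253e+08 + 13·5.76e+07 = 8.741e+08 m³/yr.
C = 1150/8.741e+08 = 1.316e-06 kg/m³ = 0.001316 mg/L = 1.316 µg/L.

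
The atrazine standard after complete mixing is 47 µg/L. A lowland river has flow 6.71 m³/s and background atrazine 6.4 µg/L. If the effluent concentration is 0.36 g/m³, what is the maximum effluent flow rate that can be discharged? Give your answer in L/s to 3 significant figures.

6.4 µg/L = 0.0064 mg/L.
47 µg/L = 0.047 mg/L.
Mass balance at complete mixing: C_std·(Q_w + Q_r) = Q_w·C_e + Q_r·C_b.
Rearranging, Q_w = Q_r·(C_std − C_b)/(C_e − C_std) = 6.71·(0.047 − 0.0064) / (0.36 − 0.047) = 0.8704 m³/s.
= 870.4 L/s.

870 L/s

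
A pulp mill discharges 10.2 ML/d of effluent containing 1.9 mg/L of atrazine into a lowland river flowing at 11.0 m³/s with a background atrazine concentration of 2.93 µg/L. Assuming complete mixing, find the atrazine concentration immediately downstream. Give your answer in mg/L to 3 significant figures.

0.0231 mg/L

10.2 ML/d = 0.1181 m³/s.
2.93 µg/L = 0.00293 mg/L.
By mass balance at complete mixing, C = (0.1181·1.9 + 11·0.00293) / (0.1181 + 11) = 0.2565/11.12 = 0.02307 mg/L.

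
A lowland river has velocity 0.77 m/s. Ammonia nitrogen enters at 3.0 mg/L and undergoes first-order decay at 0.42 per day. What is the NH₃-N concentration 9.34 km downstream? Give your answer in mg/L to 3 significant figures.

2.83 mg/L

Travel time t = 9.34 km / 0.77 m/s = 9340/0.77 = 1.213e+04 s = 0.1404 d.
First-order decay: C = 3.0·exp(−0.42·0.1404) = 3.0·0.9427 = 2.828 mg/L.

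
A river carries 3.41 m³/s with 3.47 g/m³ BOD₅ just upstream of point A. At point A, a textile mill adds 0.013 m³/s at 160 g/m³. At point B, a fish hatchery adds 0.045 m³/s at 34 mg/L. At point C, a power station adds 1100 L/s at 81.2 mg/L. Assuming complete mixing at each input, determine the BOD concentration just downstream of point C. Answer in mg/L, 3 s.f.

22.9 mg/L

After input A: C = (3.41·3.47 + 0.013·160) / 3.423 = 4.064 mg/L.
After input B: C = (3.423·4.064 + 0.045·34) / 3.468 = 4.453 mg/L.
1100 L/s = 1.1 m³/s.
After input C: C = (3.468·4.453 + 1.1·81.2) / 4.568 = 22.93 mg/L.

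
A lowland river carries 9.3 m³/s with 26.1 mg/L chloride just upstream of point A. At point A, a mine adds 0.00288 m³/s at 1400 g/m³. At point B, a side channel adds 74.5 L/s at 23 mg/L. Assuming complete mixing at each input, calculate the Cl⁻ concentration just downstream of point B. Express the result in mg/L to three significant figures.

26.5 mg/L

After input A: C = (9.3·26.1 + 0.00288·1400) / 9.303 = 26.53 mg/L.
74.5 L/s = 0.0745 m³/s.
After input B: C = (9.303·26.53 + 0.0745·23) / 9.377 = 26.5 mg/L.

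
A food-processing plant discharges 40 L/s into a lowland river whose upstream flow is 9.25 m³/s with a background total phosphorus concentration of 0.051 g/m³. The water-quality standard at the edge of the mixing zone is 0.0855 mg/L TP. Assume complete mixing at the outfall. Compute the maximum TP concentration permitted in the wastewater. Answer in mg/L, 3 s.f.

40 L/s = 0.04 m³/s.
Mass balance: 0.0855·9.29 = 0.04·Cₑ + 9.25·0.051.
Cₑ = (0.7943 − 0.4717) / 0.04 = 8.064 mg/L.

8.06 mg/L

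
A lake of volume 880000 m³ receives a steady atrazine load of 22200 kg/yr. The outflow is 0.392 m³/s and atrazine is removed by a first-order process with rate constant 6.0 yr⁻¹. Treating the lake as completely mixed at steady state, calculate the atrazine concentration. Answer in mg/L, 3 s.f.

Outflow Q = 0.392 m³/s × 3.156e+07 s/yr = 1.237e+07 m³/yr.
Steady-state CSTR mass balance: W = Q·C + k·V·C, so C = W/(Q + kV).
Q + kV = 1.237e+07 + 6.0·880000 = 1.765e+07 m³/yr.
C = 22200/1.765e+07 = 0.001258 kg/m³ = 1.258 mg/L.

1.26 mg/L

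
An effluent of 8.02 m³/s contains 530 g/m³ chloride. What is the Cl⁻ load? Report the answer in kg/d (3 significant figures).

367000 kg/d

Mass flux = Q·C = 8.02 m³/s × 530 g/m³ = 4251 g/s.
= 4251 g/s × 86.4 = 3.673e+05 kg/d.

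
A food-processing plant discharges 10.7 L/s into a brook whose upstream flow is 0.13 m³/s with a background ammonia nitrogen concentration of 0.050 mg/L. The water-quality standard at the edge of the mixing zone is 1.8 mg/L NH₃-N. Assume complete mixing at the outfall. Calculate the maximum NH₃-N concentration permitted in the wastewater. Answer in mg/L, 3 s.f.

10.7 L/s = 0.0107 m³/s.
Mass balance: 1.8·0.1407 = 0.0107·Cₑ + 0.13·0.05.
Cₑ = (0.2533 − 0.0065) / 0.0107 = 23.06 mg/L.

23.1 mg/L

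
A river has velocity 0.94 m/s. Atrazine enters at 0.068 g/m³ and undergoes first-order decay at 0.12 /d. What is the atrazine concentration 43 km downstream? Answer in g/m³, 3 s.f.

0.0638 g/m³

Travel time t = 43 km / 0.94 m/s = 4.3e+04/0.94 = 4.574e+04 s = 0.5295 d.
First-order decay: C = 0.068·exp(−0.12·0.5295) = 0.068·0.9384 = 0.06381 g/m³.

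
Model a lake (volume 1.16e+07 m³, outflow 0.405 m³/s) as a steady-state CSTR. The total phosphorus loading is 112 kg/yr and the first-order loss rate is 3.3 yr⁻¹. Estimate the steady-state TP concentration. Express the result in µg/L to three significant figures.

Outflow Q = 0.405 m³/s × 3.156e+07 s/yr = 1.278e+07 m³/yr.
Steady-state CSTR mass balance: W = Q·C + k·V·C, so C = W/(Q + kV).
Q + kV = 1.278e+07 + 3.3·1.16e+07 = 5.106e+07 m³/yr.
C = 112/5.106e+07 = 2.193e-06 kg/m³ = 0.002193 mg/L = 2.193 µg/L.

2.19 µg/L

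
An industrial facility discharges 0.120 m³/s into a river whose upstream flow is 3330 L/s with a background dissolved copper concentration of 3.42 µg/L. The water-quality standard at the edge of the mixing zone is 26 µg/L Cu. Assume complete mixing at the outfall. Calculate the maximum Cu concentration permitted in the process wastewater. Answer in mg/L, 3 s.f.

0.653 mg/L

3330 L/s = 3.33 m³/s.
3.42 µg/L = 0.00342 mg/L.
26 µg/L = 0.026 mg/L.
Mass balance: 0.026·3.45 = 0.12·Cₑ + 3.33·0.00342.
Cₑ = (0.0897 − 0.01139) / 0.12 = 0.6526 mg/L.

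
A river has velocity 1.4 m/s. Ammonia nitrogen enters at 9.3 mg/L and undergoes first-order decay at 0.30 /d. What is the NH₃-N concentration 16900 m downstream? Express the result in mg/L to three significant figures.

Travel time t = 16900 m / 1.4 m/s = 1.69e+04/1.4 = 1.207e+04 s = 0.1397 d.
First-order decay: C = 9.3·exp(−0.30·0.1397) = 9.3·0.959 = 8.918 mg/L.

8.92 mg/L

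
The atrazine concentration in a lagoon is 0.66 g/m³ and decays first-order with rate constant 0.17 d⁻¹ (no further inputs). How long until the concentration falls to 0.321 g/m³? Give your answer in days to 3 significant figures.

4.24 d

t = ln(C₀/C)/k = ln(0.66/0.321)/0.17 = 0.7208/0.17 = 4.24 d.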